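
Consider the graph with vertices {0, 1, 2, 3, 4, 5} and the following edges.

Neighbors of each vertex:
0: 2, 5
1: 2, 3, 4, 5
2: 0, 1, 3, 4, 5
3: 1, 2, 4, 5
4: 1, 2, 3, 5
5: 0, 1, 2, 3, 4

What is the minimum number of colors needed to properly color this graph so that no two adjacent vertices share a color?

5

1, 2, 3, 4, 5 form a clique, so at least 5 colors are needed.
5 colors suffice: color red → {5}; color blue → {2}; color green → {0, 4}; color yellow → {3}; color purple → {1}. Every edge joins two different colors.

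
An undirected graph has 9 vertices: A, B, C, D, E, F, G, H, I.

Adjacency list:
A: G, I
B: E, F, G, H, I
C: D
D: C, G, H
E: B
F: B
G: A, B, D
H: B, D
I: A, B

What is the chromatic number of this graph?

2

D and G are adjacent, so at least 2 colors are needed.
2 colors suffice: A=red, B=red, C=blue, D=red, E=blue, F=blue, G=blue, H=blue, I=blue. No two adjacent vertices share a color.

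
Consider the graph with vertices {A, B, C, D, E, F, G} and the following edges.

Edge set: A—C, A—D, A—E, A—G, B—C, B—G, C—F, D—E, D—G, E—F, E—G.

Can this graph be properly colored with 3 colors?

No

A, D, E, G form a clique, so at least 4 colors are needed.
So 3 colors are not enough.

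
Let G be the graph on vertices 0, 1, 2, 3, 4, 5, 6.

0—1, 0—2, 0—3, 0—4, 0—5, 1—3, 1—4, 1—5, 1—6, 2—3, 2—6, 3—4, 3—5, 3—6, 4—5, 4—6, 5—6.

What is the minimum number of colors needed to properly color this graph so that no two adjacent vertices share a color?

5

1, 3, 4, 5, 6 form a clique, so at least 5 colors are needed.
5 colors suffice: color a → {3}; color b → {1, 2}; color c → {4}; color d → {0, 6}; color e → {5}. No two adjacent vertices share a color.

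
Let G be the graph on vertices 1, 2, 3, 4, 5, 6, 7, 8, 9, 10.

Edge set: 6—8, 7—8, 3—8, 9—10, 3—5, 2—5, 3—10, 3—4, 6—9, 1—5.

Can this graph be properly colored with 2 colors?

The cycle 9-6-8-3-10-9 has odd length 5, so it cannot be 2-colored; at least 3 colors are needed.
So 2 colors are not enough.

No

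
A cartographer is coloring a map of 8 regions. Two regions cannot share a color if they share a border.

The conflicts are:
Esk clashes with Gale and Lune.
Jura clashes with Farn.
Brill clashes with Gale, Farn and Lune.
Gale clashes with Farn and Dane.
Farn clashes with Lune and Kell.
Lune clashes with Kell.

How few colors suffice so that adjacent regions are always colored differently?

Brill, Gale, Farn are mutually in conflict, so at least 3 colors are needed.
3 colors suffice: Esk=1, Jura=2, Brill=3, Gale=2, Farn=1, Lune=2, Dane=1, Kell=3. Each listed conflict is separated.

3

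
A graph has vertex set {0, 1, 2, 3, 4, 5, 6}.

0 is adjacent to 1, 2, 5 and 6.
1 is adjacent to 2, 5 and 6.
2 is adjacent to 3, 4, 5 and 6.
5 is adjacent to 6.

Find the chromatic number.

0, 1, 2, 5, 6 form a clique, so at least 5 colors are needed.
A valid assignment using 5 colors: 0=purple, 1=yellow, 2=red, 3=blue, 4=blue, 5=green, 6=blue. No two adjacent vertices share a color.

5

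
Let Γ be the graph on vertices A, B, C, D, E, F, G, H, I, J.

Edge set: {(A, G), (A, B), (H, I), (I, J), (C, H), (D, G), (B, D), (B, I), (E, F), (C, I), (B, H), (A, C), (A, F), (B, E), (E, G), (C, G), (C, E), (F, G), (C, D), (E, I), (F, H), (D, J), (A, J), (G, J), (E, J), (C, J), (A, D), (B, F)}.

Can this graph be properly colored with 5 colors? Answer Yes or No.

Yes

The chromatic number is 5. A, C, D, G, J are mutually adjacent (a clique of size 5), so at least 5 colors are needed.
5 colors suffice: color red → {B, C}; color blue → {A, E, H}; color green → {F, J}; color yellow → {G, I}; color purple → {D}.
That is already a proper 5-coloring.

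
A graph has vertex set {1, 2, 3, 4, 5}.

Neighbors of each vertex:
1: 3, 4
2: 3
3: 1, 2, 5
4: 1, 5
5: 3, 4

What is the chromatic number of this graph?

3 and 5 are adjacent, so at least 2 colors are needed.
A valid assignment using 2 colors: 1=blue, 2=blue, 3=red, 4=red, 5=blue. No two adjacent vertices share a color.

2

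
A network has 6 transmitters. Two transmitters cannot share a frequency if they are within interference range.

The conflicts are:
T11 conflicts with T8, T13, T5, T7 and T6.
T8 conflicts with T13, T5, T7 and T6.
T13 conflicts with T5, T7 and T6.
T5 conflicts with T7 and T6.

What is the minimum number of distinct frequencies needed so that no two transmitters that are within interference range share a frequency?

5

T11, T8, T13, T5, T7 all conflict with each other, so at least 5 frequencies are needed.
5 frequencies suffice: frequency 1 → {T11}; frequency 2 → {T5}; frequency 3 → {T8}; frequency 4 → {T13}; frequency 5 → {T7, T6}. Every pair that conflicts lands in different frequencies.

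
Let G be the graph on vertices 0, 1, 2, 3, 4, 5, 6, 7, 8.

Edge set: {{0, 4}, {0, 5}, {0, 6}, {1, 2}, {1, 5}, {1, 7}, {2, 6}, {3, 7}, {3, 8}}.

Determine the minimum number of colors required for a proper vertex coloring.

3

The cycle 6-2-1-5-0-6 has odd length 5, so it cannot be 2-colored; at least 3 colors are needed.
3 colors suffice: color red → {0, 1, 3}; color blue → {2, 4, 5, 7, 8}; color green → {6}. Each edge has distinct colors on its endpoints.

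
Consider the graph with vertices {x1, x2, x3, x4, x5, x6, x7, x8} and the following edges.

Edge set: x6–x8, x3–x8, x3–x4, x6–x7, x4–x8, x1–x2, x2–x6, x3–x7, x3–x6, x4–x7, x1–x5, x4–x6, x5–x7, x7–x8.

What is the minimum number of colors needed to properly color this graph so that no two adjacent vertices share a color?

x3, x4, x6, x7, x8 are mutually adjacent (a clique of size 5), so at least 5 colors are needed.
5 colors suffice: color 1 → {x1, x7}; color 2 → {x5, x6}; color 3 → {x2, x4}; color 4 → {x8}; color 5 → {x3}. No two adjacent vertices share a color.

5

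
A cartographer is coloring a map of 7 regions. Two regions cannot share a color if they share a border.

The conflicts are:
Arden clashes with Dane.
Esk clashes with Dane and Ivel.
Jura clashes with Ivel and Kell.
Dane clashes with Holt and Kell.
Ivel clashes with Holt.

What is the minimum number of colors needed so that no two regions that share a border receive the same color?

3

The cycle Kell-Dane-Holt-Ivel-Jura-Kell has odd length 5, so it cannot be 2-colored; at least 3 colors are needed.
3 colors suffice: color 1 → {Dane, Ivel}; color 2 → {Arden, Esk, Jura, Holt}; color 3 → {Kell}. No two conflicting regions share a color.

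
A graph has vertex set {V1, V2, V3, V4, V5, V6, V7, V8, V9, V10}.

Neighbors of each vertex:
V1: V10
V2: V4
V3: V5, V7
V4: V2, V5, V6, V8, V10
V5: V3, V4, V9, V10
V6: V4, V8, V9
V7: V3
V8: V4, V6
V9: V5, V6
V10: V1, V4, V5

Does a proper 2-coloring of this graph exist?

No

V4, V5, V10 form a triangle, so at least 3 colors are needed.
So 2 colors are not enough.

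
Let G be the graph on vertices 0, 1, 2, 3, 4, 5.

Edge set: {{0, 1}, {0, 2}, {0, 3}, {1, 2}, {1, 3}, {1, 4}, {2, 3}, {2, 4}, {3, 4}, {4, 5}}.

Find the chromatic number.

4

0, 1, 2, 3 are mutually adjacent (a clique of size 4), so at least 4 colors are needed.
4 colors suffice: 0=green, 1=red, 2=yellow, 3=blue, 4=green, 5=red. Each edge has distinct colors on its endpoints.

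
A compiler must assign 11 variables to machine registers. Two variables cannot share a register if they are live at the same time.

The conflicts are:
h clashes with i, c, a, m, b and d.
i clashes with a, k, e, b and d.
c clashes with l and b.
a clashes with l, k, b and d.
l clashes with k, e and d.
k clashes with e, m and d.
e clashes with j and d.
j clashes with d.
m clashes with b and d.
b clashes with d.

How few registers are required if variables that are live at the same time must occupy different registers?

h, i, a, b, d are mutually in conflict, so at least 5 registers are needed.
5 registers suffice: register 1 → {c, d}; register 2 → {i, l, j, m}; register 3 → {k, b}; register 4 → {h, e}; register 5 → {a}. Each listed conflict is separated.

5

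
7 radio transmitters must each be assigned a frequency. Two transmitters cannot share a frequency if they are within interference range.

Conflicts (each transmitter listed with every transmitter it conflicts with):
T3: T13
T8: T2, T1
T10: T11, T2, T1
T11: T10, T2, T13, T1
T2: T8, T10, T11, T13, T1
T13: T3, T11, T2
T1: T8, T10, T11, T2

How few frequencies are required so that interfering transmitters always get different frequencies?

T10, T11, T2, T1 are mutually in conflict, so at least 4 frequencies are needed.
A valid assignment using 4 frequencies: T3=1, T8=3, T10=4, T11=3, T2=1, T13=2, T1=2. No two conflicting transmitters share a frequency.

4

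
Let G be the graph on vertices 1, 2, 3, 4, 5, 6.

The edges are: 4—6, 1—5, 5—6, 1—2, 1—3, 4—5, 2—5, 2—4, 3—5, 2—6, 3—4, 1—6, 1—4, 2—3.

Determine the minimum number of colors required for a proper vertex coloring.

5

1, 2, 4, 5, 6 are mutually adjacent (a clique of size 5), so at least 5 colors are needed.
5 colors suffice: 1=blue, 2=red, 3=purple, 4=green, 5=yellow, 6=purple. No two adjacent vertices share a color.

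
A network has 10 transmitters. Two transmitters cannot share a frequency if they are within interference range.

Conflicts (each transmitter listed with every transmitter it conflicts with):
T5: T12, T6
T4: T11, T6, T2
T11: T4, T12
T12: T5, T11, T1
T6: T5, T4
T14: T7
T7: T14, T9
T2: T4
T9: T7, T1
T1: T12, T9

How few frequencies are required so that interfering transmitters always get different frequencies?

The cycle T11-T4-T6-T5-T12-T11 has odd length 5, so it cannot be 2-colored; at least 3 frequencies are needed.
3 frequencies suffice: frequency 1 → {T4, T12, T7}; frequency 2 → {T11, T6, T14, T2, T9}; frequency 3 → {T5, T1}. No two conflicting transmitters share a frequency.

3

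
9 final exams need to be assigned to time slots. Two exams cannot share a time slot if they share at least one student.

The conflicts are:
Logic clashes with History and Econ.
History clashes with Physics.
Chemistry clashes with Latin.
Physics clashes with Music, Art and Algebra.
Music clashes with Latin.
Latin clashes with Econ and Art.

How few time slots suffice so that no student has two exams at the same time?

2

Physics and Art conflict, so at least 2 time slots are needed.
2 time slots suffice: time slot 1 → {Logic, Physics, Latin}; time slot 2 → {History, Chemistry, Music, Econ, Art, Algebra}. No two conflicting exams share a time slot.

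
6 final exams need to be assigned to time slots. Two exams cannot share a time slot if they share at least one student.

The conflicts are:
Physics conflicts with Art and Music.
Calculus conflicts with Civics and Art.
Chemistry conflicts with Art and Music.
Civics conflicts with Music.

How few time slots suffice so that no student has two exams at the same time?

3

The cycle Art-Calculus-Civics-Music-Chemistry-Art has odd length 5, so it cannot be 2-colored; at least 3 time slots are needed.
3 time slots suffice: time slot 1 → {Art, Music}; time slot 2 → {Physics, Chemistry, Civics}; time slot 3 → {Calculus}. Each listed conflict is separated.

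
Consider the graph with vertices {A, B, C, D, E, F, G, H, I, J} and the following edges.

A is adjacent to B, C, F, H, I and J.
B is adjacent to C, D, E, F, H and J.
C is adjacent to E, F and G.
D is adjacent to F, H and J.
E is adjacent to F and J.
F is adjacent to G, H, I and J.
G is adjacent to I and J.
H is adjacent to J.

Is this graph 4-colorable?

No

B, D, F, H, J are pairwise adjacent (a clique of size 5), so at least 5 colors are needed.
So 4 colors are not enough.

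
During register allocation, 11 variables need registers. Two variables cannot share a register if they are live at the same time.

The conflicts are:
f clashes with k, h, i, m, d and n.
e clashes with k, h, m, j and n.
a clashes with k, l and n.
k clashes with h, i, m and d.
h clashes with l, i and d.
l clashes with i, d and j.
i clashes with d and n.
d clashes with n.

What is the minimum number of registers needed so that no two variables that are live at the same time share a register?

5

f, k, h, i, d pairwise conflict, so at least 5 registers are needed.
Using 5 registers: f=2, e=2, a=2, k=1, h=3, l=1, i=5, m=3, d=4, j=3, n=1. Every pair that conflicts lands in different registers.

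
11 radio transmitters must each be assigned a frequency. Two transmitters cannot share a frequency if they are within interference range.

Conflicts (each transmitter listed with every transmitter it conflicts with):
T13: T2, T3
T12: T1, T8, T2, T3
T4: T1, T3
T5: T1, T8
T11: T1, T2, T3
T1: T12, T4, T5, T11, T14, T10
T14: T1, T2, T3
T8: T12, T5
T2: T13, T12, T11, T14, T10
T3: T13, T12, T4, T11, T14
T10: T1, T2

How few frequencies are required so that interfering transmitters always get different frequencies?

T1 and T14 conflict, so at least 2 frequencies are needed.
2 frequencies suffice: frequency 1 → {T1, T8, T2, T3}; frequency 2 → {T13, T12, T4, T5, T11, T14, T10}. No two conflicting transmitters share a frequency.

2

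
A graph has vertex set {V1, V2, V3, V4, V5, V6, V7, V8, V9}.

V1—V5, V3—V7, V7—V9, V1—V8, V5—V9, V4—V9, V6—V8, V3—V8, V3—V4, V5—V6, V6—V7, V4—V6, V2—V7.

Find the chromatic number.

V5 and V6 are adjacent, so at least 2 colors are needed.
2 colors suffice: color 1 → {V4, V5, V7, V8}; color 2 → {V1, V2, V3, V6, V9}. Every edge joins two different colors.

2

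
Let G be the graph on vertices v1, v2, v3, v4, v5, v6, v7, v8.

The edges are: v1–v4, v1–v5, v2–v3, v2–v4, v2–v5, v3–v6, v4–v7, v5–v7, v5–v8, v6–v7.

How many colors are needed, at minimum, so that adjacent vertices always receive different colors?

The cycle v7-v4-v2-v3-v6-v7 has odd length 5, so it cannot be 2-colored; at least 3 colors are needed.
One proper 3-coloring: v1=2, v2=2, v3=1, v4=1, v5=1, v6=3, v7=2, v8=2. Each edge has distinct colors on its endpoints.

3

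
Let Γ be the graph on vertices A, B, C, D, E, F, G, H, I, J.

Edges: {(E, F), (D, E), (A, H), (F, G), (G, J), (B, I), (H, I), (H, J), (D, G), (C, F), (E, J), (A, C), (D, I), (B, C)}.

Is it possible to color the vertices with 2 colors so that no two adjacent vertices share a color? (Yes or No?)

No

The cycle J-G-D-I-H-J has odd length 5, so it cannot be 2-colored; at least 3 colors are needed.
So 2 colors are not enough.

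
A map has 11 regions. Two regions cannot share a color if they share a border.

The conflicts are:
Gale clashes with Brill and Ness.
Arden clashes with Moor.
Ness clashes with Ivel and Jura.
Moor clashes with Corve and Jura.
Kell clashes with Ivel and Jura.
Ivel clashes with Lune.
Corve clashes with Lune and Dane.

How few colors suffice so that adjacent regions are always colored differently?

Gale and Ness conflict, so at least 2 colors are needed.
A valid assignment using 2 colors: Gale=2, Brill=1, Arden=2, Ness=1, Moor=1, Kell=1, Ivel=2, Corve=2, Lune=1, Dane=1, Jura=2. No two conflicting regions share a color.

2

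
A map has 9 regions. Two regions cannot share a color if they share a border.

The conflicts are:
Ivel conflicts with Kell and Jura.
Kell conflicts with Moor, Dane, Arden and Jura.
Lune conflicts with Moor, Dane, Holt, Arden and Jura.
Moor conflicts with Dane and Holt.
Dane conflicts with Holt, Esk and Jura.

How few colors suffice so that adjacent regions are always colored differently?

Lune, Moor, Dane, Holt pairwise conflict, so at least 4 colors are needed.
One proper 4-coloring: Ivel=1, Kell=2, Lune=2, Moor=3, Dane=1, Holt=4, Arden=1, Esk=2, Jura=3. Each listed conflict is separated.

4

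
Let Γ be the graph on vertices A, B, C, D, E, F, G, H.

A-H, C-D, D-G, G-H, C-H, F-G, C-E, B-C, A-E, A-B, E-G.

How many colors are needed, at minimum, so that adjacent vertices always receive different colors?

2

C and H are adjacent, so at least 2 colors are needed.
A valid assignment using 2 colors: A=red, B=blue, C=red, D=blue, E=blue, F=blue, G=red, H=blue. Every edge joins two different colors.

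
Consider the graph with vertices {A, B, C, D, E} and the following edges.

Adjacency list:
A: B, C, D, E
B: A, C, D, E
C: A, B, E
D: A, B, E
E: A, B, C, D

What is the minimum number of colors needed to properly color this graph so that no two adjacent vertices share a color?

4

A, B, C, E are mutually adjacent (a clique of size 4), so at least 4 colors are needed.
4 colors suffice: A=1, B=3, C=4, D=4, E=2. Each edge has distinct colors on its endpoints.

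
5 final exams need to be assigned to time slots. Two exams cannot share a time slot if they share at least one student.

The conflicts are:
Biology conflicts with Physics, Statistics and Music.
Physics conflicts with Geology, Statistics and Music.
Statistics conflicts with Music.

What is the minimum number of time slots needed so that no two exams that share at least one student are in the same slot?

4

Biology, Physics, Statistics, Music pairwise conflict, so at least 4 time slots are needed.
4 time slots suffice: time slot 1 → {Physics}; time slot 2 → {Geology, Statistics}; time slot 3 → {Biology}; time slot 4 → {Music}. Every pair that conflicts lands in different time slots.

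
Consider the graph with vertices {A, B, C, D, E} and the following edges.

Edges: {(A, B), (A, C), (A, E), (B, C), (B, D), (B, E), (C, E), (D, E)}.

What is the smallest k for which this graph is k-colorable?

4

A, B, C, E are pairwise adjacent (a clique of size 4), so at least 4 colors are needed.
4 colors suffice: color 1 → {B}; color 2 → {E}; color 3 → {C, D}; color 4 → {A}. Each edge has distinct colors on its endpoints.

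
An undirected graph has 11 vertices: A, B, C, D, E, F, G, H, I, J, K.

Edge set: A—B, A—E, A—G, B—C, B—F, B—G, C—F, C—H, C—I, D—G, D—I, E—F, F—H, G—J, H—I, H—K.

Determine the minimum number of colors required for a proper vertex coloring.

A, B, G are mutually adjacent, so at least 3 colors are needed.
A valid assignment using 3 colors: A=2, B=3, C=1, D=3, E=1, F=2, G=1, H=3, I=2, J=2, K=1. No two adjacent vertices share a color.

3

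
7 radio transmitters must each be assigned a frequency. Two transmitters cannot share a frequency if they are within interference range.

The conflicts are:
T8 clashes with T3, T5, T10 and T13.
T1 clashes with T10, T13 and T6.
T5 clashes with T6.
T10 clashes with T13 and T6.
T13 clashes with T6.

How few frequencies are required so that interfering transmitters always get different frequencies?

4

T1, T10, T13, T6 pairwise conflict, so at least 4 frequencies are needed.
4 frequencies suffice: frequency 1 → {T8, T6}; frequency 2 → {T3, T5, T13}; frequency 3 → {T10}; frequency 4 → {T1}. No two conflicting transmitters share a frequency.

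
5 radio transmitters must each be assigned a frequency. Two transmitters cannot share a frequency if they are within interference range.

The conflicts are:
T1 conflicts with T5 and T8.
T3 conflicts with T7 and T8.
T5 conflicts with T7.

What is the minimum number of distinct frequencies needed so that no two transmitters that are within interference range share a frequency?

The cycle T5-T7-T3-T8-T1-T5 has odd length 5, so it cannot be 2-colored; at least 3 frequencies are needed.
Using 3 frequencies: T1=2, T3=1, T5=1, T7=2, T8=3. Every pair that conflicts lands in different frequencies.

3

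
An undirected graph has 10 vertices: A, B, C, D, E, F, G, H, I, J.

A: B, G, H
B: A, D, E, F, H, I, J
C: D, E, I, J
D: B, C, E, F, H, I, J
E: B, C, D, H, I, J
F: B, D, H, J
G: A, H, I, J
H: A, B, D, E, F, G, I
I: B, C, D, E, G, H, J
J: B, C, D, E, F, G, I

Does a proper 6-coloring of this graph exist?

The chromatic number is 5. C, D, E, I, J form a clique, so at least 5 colors are needed.
A valid assignment using 5 colors: A=3, B=4, C=4, D=1, E=5, F=3, G=1, H=2, I=3, J=2.
Since 6 ≥ 5, a proper 6-coloring certainly exists.

Yes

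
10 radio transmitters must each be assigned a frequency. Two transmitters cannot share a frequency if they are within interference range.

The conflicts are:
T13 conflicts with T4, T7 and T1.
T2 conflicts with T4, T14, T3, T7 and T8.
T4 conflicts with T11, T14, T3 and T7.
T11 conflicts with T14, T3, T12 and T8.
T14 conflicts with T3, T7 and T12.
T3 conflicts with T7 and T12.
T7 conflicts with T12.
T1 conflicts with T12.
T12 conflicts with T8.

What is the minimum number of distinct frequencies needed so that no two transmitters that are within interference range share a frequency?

5

T2, T4, T14, T3, T7 are mutually in conflict, so at least 5 frequencies are needed.
5 frequencies suffice: T13=3, T2=5, T4=2, T11=1, T14=4, T3=3, T7=1, T1=1, T12=2, T8=3. No two conflicting transmitters share a frequency.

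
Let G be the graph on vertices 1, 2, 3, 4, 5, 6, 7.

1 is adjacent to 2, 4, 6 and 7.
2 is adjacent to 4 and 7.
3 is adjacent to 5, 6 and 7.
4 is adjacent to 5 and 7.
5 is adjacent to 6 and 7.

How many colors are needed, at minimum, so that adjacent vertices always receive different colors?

4

1, 2, 4, 7 are mutually adjacent (a clique of size 4), so at least 4 colors are needed.
One proper 4-coloring: 1=blue, 2=yellow, 3=green, 4=green, 5=blue, 6=red, 7=red. Each edge has distinct colors on its endpoints.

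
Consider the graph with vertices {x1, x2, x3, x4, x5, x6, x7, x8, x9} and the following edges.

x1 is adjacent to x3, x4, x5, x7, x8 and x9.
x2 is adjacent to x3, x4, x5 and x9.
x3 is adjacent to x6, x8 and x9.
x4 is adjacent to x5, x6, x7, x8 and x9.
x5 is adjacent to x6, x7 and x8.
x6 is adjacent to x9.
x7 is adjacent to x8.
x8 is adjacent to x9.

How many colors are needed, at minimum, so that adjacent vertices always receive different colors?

5

x1, x4, x5, x7, x8 form a clique, so at least 5 colors are needed.
5 colors suffice: color 1 → {x3, x4}; color 2 → {x1, x2, x6}; color 3 → {x5, x9}; color 4 → {x8}; color 5 → {x7}. Each edge has distinct colors on its endpoints.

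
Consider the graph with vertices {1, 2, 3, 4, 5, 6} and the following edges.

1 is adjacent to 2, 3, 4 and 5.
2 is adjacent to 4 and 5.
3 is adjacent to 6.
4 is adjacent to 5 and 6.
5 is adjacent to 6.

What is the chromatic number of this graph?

1, 2, 4, 5 are mutually adjacent (a clique of size 4), so at least 4 colors are needed.
One proper 4-coloring: 1=c, 2=d, 3=a, 4=b, 5=a, 6=c. Every edge joins two different colors.

4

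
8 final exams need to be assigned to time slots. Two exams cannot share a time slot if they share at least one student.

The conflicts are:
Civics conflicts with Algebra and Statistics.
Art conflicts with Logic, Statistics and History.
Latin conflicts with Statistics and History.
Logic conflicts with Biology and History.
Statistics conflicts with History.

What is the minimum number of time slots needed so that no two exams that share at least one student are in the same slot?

Art, Logic, History all conflict with each other, so at least 3 time slots are needed.
3 time slots suffice: time slot 1 → {Civics, Biology, History}; time slot 2 → {Logic, Algebra, Statistics}; time slot 3 → {Art, Latin}. Each listed conflict is separated.

3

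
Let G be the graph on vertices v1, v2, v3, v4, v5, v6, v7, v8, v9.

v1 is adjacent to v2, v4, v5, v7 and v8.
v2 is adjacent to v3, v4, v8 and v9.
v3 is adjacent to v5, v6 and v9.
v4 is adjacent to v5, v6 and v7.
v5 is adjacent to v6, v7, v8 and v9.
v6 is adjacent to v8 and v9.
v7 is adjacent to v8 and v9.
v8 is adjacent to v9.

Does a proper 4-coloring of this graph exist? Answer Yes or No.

Yes

The chromatic number is 4. v5, v6, v8, v9 are mutually adjacent (a clique of size 4), so at least 4 colors are needed.
4 colors suffice: color 1 → {v2, v5}; color 2 → {v3, v4, v8}; color 3 → {v1, v9}; color 4 → {v6, v7}.
That is already a proper 4-coloring.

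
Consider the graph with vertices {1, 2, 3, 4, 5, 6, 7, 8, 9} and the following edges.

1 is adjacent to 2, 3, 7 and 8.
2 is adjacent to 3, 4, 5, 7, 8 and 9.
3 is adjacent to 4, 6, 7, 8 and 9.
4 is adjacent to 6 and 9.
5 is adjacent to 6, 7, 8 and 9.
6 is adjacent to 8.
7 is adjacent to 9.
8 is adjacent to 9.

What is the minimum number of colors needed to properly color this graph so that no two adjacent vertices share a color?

1, 2, 3, 8 form a clique, so at least 4 colors are needed.
A valid assignment using 4 colors: 1=yellow, 2=blue, 3=red, 4=green, 5=red, 6=blue, 7=green, 8=green, 9=yellow. Each edge has distinct colors on its endpoints.

4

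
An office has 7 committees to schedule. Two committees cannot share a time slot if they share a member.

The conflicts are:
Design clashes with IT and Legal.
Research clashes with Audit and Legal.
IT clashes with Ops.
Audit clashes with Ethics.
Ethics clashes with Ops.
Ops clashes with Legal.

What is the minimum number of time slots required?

3

The cycle Ethics-Audit-Research-Legal-Ops-Ethics has odd length 5, so it cannot be 2-colored; at least 3 time slots are needed.
A valid assignment using 3 time slots: Design=1, Research=1, IT=2, Audit=3, Ethics=2, Ops=1, Legal=2. Each listed conflict is separated.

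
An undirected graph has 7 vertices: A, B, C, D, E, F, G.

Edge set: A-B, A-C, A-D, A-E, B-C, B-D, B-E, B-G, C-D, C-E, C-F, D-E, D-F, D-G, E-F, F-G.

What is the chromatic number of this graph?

5

A, B, C, D, E are mutually adjacent (a clique of size 5), so at least 5 colors are needed.
A valid assignment using 5 colors: A=purple, B=green, C=yellow, D=red, E=blue, F=green, G=blue. Each edge has distinct colors on its endpoints.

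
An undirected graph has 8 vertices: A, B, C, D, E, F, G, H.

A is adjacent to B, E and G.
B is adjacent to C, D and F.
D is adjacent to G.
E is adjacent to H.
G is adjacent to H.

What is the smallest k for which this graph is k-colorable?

G and H are adjacent, so at least 2 colors are needed.
A valid assignment using 2 colors: A=2, B=1, C=2, D=2, E=1, F=2, G=1, H=2. No two adjacent vertices share a color.

2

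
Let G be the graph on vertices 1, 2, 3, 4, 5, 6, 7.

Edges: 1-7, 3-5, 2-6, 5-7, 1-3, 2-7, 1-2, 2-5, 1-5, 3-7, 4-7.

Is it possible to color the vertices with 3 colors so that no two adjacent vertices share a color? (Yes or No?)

1, 3, 5, 7 are mutually adjacent (a clique of size 4), so at least 4 colors are needed.
So 3 colors are not enough.

No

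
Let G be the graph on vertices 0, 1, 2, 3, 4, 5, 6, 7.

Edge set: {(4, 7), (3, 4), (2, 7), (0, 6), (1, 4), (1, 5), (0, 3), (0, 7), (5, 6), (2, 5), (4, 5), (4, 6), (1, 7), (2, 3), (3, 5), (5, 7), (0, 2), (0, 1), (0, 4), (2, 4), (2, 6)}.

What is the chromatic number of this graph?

0, 2, 3, 4 are mutually adjacent (a clique of size 4), so at least 4 colors are needed.
4 colors suffice: 0=blue, 1=green, 2=green, 3=yellow, 4=red, 5=blue, 6=yellow, 7=yellow. No two adjacent vertices share a color.

4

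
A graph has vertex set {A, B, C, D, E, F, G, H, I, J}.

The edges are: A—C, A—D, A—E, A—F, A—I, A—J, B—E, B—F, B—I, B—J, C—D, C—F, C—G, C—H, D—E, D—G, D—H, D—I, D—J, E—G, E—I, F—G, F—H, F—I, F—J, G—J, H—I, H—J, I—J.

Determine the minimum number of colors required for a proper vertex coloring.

4

A, D, E, I are pairwise adjacent (a clique of size 4), so at least 4 colors are needed.
4 colors suffice: color red → {G, I}; color blue → {D, F}; color green → {C, E, J}; color yellow → {A, B, H}. No two adjacent vertices share a color.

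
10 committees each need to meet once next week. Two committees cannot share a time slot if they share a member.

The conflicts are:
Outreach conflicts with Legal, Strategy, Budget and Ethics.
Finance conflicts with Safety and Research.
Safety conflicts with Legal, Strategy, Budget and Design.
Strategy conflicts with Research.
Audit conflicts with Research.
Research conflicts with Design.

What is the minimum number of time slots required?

Research and Design conflict, so at least 2 time slots are needed.
Using 2 time slots: Outreach=1, Finance=2, Safety=1, Legal=2, Strategy=2, Budget=2, Audit=2, Ethics=2, Research=1, Design=2. No two conflicting committees share a time slot.

2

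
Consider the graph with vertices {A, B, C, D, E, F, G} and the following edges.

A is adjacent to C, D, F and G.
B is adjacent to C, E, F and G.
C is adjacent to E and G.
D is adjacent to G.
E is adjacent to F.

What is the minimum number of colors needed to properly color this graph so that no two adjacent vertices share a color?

A, C, G are mutually adjacent, so at least 3 colors are needed.
3 colors suffice: color red → {C, D, F}; color blue → {A, B}; color green → {E, G}. Every edge joins two different colors.

3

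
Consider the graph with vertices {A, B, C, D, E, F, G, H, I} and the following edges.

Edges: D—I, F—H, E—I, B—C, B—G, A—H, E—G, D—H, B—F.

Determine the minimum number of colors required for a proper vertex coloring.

The cycle B-G-E-I-D-H-F-B has odd length 7, so it cannot be 2-colored; at least 3 colors are needed.
A valid assignment using 3 colors: A=2, B=1, C=2, D=2, E=3, F=2, G=2, H=1, I=1. No two adjacent vertices share a color.

3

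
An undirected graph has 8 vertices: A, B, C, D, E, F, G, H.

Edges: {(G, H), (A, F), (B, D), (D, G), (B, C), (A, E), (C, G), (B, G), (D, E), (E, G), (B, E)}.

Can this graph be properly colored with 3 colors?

B, D, E, G form a clique, so at least 4 colors are needed.
So 3 colors are not enough.

No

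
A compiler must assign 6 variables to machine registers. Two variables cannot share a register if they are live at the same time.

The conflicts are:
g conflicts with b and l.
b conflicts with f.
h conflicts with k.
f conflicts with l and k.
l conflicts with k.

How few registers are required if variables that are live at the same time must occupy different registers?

f, l, k are mutually in conflict, so at least 3 registers are needed.
3 registers suffice: g=1, b=2, h=1, f=1, l=2, k=3. Every pair that conflicts lands in different registers.

3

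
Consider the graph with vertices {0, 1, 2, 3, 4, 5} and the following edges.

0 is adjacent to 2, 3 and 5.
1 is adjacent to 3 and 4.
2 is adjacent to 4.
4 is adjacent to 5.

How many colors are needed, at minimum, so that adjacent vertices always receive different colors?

3

The cycle 5-0-3-1-4-5 has odd length 5, so it cannot be 2-colored; at least 3 colors are needed.
One proper 3-coloring: 0=a, 1=c, 2=b, 3=b, 4=a, 5=b. No two adjacent vertices share a color.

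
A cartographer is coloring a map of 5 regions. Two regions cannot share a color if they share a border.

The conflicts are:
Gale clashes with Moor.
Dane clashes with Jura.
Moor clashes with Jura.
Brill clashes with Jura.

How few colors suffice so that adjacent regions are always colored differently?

2

Moor and Jura conflict, so at least 2 colors are needed.
A valid assignment using 2 colors: Gale=1, Dane=2, Moor=2, Brill=2, Jura=1. Every pair that conflicts lands in different colors.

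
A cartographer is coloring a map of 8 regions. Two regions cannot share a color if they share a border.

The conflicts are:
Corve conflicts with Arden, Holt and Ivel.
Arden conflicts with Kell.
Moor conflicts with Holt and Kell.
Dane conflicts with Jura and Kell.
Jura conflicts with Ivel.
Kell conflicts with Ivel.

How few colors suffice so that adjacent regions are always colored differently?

3

The cycle Arden-Kell-Moor-Holt-Corve-Arden has odd length 5, so it cannot be 2-colored; at least 3 colors are needed.
3 colors suffice: color 1 → {Corve, Jura, Kell}; color 2 → {Arden, Moor, Dane, Ivel}; color 3 → {Holt}. Each listed conflict is separated.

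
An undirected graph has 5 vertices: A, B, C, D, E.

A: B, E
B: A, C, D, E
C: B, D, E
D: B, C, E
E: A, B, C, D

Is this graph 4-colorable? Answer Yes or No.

Yes

The chromatic number is 4. B, C, D, E are mutually adjacent (a clique of size 4), so at least 4 colors are needed.
4 colors suffice: color 1 → {E}; color 2 → {B}; color 3 → {A, D}; color 4 → {C}.
That is already a proper 4-coloring.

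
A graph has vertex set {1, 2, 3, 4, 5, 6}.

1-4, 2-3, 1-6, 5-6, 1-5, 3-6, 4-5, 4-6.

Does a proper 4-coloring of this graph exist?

The chromatic number is 4. 1, 4, 5, 6 are mutually adjacent (a clique of size 4), so at least 4 colors are needed.
4 colors suffice: 1=b, 2=a, 3=b, 4=d, 5=c, 6=a.
That is already a proper 4-coloring.

Yes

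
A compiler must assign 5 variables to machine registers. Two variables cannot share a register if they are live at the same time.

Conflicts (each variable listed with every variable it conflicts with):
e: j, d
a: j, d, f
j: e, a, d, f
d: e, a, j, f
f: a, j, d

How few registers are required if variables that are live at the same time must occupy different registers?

4

a, j, d, f are mutually in conflict, so at least 4 registers are needed.
4 registers suffice: register 1 → {j}; register 2 → {d}; register 3 → {e, a}; register 4 → {f}. Each listed conflict is separated.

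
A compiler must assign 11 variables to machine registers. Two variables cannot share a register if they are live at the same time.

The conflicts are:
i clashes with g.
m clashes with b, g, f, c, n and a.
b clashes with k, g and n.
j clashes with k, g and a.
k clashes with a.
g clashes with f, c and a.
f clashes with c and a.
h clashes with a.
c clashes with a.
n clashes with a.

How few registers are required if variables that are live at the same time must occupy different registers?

5

m, g, f, c, a all conflict with each other, so at least 5 registers are needed.
5 registers suffice: register 1 → {i, b, a}; register 2 → {k, g, h, n}; register 3 → {m, j}; register 4 → {f}; register 5 → {c}. Every pair that conflicts lands in different registers.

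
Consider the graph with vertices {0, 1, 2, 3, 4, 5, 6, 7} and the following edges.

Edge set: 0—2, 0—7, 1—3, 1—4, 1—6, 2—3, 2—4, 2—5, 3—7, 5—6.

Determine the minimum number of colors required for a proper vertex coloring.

The cycle 6-1-3-2-5-6 has odd length 5, so it cannot be 2-colored; at least 3 colors are needed.
3 colors suffice: 0=b, 1=a, 2=a, 3=b, 4=b, 5=c, 6=b, 7=a. Every edge joins two different colors.

3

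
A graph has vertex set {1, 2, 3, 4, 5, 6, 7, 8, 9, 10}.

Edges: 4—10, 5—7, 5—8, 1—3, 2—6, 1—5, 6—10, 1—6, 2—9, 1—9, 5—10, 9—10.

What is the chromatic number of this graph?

9 and 10 are adjacent, so at least 2 colors are needed.
2 colors suffice: 1=red, 2=red, 3=blue, 4=blue, 5=blue, 6=blue, 7=red, 8=red, 9=blue, 10=red. Each edge has distinct colors on its endpoints.

2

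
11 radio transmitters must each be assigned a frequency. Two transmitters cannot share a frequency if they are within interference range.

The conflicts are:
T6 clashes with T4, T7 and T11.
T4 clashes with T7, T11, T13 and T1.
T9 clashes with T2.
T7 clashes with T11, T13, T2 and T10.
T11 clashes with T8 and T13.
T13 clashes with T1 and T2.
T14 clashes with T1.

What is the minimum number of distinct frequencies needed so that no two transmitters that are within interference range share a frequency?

T4, T7, T11, T13 all conflict with each other, so at least 4 frequencies are needed.
4 frequencies suffice: frequency 1 → {T9, T7, T8, T1}; frequency 2 → {T6, T13, T14, T10}; frequency 3 → {T11, T2}; frequency 4 → {T4}. Each listed conflict is separated.

4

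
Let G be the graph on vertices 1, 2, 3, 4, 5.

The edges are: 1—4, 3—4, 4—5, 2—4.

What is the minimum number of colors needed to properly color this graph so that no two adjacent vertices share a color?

4 and 5 are adjacent, so at least 2 colors are needed.
One proper 2-coloring: 1=blue, 2=blue, 3=blue, 4=red, 5=blue. No two adjacent vertices share a color.

2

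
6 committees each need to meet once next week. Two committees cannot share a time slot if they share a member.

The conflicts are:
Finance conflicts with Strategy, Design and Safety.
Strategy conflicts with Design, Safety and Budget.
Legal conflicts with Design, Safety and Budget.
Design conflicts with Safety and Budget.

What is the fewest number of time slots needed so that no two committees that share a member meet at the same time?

Finance, Strategy, Design, Safety pairwise conflict, so at least 4 time slots are needed.
4 time slots suffice: Finance=4, Strategy=2, Legal=2, Design=1, Safety=3, Budget=3. Every pair that conflicts lands in different time slots.

4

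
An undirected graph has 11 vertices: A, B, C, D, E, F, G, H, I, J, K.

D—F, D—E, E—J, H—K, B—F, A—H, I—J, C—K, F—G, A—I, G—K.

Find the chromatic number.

The cycle F-G-K-H-A-I-J-E-D-F has odd length 9, so it cannot be 2-colored; at least 3 colors are needed.
3 colors suffice: color 1 → {A, E, F, K}; color 2 → {B, C, D, G, H, I}; color 3 → {J}. Every edge joins two different colors.

3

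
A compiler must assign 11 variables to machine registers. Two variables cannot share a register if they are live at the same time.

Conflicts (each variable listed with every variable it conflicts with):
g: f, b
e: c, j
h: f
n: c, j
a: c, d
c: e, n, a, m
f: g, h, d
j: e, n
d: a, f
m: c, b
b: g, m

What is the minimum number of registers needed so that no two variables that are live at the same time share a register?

3

The cycle c-a-d-f-g-b-m-c has odd length 7, so it cannot be 2-colored; at least 3 registers are needed.
3 registers suffice: register 1 → {c, f, j, b}; register 2 → {g, e, h, n, d, m}; register 3 → {a}. No two conflicting variables share a register.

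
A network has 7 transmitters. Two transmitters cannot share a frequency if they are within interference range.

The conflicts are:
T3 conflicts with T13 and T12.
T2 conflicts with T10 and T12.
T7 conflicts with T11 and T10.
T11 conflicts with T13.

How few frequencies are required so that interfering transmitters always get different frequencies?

3

The cycle T12-T3-T13-T11-T7-T10-T2-T12 has odd length 7, so it cannot be 2-colored; at least 3 frequencies are needed.
3 frequencies suffice: T3=1, T2=1, T7=2, T11=1, T10=3, T13=2, T12=2. No two conflicting transmitters share a frequency.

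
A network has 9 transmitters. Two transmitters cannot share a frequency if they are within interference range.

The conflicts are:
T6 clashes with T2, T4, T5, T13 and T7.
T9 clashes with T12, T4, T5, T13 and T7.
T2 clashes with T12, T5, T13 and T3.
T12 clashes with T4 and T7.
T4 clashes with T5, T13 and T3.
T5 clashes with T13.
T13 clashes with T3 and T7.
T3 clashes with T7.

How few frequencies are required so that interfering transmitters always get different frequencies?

4

T6, T4, T5, T13 all conflict with each other, so at least 4 frequencies are needed.
Using 4 frequencies: T6=4, T9=4, T2=2, T12=1, T4=2, T5=3, T13=1, T3=3, T7=2. Each listed conflict is separated.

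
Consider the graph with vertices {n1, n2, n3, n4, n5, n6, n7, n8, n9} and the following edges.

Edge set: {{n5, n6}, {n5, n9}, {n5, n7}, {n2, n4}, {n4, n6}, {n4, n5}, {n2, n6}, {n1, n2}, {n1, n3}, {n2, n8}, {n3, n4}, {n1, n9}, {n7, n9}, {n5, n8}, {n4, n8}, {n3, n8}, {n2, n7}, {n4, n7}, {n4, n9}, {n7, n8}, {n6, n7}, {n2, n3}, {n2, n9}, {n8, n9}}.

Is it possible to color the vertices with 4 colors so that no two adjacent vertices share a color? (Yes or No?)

No

n2, n4, n7, n8, n9 form a clique, so at least 5 colors are needed.
So 4 colors are not enough.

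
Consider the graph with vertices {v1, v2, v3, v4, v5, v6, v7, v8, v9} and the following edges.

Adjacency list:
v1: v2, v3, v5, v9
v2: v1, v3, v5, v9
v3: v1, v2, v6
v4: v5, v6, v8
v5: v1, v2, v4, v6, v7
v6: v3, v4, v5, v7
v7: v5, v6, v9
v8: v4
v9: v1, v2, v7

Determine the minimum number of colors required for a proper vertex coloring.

3

v5, v6, v7 form a triangle, so at least 3 colors are needed.
3 colors suffice: color R → {v3, v5, v8, v9}; color B → {v2, v6}; color G → {v1, v4, v7}. No two adjacent vertices share a color.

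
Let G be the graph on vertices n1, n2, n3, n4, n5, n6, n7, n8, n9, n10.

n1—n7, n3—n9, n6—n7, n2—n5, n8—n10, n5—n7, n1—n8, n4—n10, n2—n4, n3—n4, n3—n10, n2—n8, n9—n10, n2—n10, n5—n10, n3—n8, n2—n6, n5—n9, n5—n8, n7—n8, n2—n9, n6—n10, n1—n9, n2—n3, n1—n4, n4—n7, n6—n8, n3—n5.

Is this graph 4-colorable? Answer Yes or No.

n2, n3, n5, n9, n10 form a clique, so at least 5 colors are needed.
So 4 colors are not enough.

No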